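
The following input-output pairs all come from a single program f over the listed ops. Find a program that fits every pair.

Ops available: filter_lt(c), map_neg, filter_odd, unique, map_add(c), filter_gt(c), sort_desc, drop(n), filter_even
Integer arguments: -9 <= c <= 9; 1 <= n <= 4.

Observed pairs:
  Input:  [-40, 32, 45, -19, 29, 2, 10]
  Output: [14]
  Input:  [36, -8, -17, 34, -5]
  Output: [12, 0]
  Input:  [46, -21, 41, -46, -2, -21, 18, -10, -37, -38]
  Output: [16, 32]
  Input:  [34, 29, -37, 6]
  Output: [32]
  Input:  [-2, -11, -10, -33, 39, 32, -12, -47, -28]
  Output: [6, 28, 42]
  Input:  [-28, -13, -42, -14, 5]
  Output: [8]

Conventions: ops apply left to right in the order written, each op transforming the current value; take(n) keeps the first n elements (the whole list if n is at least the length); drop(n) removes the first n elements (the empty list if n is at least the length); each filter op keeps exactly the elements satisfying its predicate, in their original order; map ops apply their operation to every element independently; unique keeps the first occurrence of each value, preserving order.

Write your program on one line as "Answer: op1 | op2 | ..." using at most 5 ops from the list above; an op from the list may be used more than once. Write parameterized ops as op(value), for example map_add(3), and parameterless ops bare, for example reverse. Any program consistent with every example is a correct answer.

map_neg | filter_gt(1) | unique | filter_odd | map_add(-5)

Check, running the answer program on each example:
  [-40, 32, 45, -19, 29, 2, 10] -> [40, -32, -45, 19, -29, -2, -10] -> [40, 19] -> [40, 19] -> [19] -> [14]
  [36, -8, -17, 34, -5] -> [-36, 8, 17, -34, 5] -> [8, 17, 5] -> [8, 17, 5] -> [17, 5] -> [12, 0]
  [46, -21, 41, -46, -2, -21, 18, -10, -37, -38] -> [-46, 21, -41, 46, 2, 21, -18, 10, 37, 38] -> [21, 46, 2, 21, 10, 37, 38] -> [21, 46, 2, 10, 37, 38] -> [21, 37] -> [16, 32]
  [34, 29, -37, 6] -> [-34, -29, 37, -6] -> [37] -> [37] -> [37] -> [32]
  [-2, -11, -10, -33, 39, 32, -12, -47, -28] -> [2, 11, 10, 33, -39, -32, 12, 47, 28] -> [2, 11, 10, 33, 12, 47, 28] -> [2, 11, 10, 33, 12, 47, 28] -> [11, 33, 47] -> [6, 28, 42]
  [-28, -13, -42, -14, 5] -> [28, 13, 42, 14, -5] -> [28, 13, 42, 14] -> [28, 13, 42, 14] -> [13] -> [8]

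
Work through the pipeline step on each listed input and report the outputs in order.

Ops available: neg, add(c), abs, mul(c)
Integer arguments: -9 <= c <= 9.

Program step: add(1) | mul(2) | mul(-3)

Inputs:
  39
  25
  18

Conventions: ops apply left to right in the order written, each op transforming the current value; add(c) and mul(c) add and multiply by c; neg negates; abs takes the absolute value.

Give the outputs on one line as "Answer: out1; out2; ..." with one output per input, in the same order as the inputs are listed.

-240; -156; -114

Execution, op by op:
  39 -> 40 -> 80 -> -240
  25 -> 26 -> 52 -> -156
  18 -> 19 -> 38 -> -114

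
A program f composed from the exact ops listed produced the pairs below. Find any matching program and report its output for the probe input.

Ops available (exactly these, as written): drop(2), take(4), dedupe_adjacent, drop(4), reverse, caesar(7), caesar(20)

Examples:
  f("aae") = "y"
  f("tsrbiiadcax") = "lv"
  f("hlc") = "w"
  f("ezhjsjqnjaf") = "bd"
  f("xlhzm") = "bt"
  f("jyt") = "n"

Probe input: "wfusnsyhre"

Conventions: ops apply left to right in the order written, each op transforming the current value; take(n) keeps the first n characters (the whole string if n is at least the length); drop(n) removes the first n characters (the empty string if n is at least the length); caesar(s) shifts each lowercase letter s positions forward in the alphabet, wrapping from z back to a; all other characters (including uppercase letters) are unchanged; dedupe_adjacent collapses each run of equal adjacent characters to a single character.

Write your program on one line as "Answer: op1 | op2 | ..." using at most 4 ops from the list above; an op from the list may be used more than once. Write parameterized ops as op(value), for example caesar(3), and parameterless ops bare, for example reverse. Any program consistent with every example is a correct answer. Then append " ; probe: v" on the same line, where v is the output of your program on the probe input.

caesar(20) | take(4) | drop(2) ; probe: "om"

Check, running the answer program on each example:
  "aae" -> "uuy" -> "uuy" -> "y"
  "tsrbiiadcax" -> "nmlvccuxwur" -> "nmlv" -> "lv"
  "hlc" -> "bfw" -> "bfw" -> "w"
  "ezhjsjqnjaf" -> "ytbdmdkhduz" -> "ytbd" -> "bd"
  "xlhzm" -> "rfbtg" -> "rfbt" -> "bt"
  "jyt" -> "dsn" -> "dsn" -> "n"
  probe: "wfusnsyhre" -> "qzomhmsbly" -> "qzom" -> "om"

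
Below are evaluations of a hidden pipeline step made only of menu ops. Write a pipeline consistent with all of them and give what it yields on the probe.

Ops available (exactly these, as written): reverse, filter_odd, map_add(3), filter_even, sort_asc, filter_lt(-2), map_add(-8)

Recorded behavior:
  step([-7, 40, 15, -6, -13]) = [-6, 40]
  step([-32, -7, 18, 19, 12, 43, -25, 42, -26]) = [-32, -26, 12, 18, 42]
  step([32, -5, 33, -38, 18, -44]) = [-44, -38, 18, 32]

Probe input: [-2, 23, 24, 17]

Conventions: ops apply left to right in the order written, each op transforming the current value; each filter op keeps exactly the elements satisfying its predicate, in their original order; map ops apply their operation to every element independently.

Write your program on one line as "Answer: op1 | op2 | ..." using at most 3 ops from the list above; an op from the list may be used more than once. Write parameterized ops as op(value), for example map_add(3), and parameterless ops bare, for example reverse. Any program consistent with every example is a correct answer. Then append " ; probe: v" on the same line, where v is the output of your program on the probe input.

reverse | filter_even | sort_asc ; probe: [-2, 24]

Check, running the answer program on each example:
  [-7, 40, 15, -6, -13] -> [-13, -6, 15, 40, -7] -> [-6, 40] -> [-6, 40]
  [-32, -7, 18, 19, 12, 43, -25, 42, -26] -> [-26, 42, -25, 43, 12, 19, 18, -7, -32] -> [-26, 42, 12, 18, -32] -> [-32, -26, 12, 18, 42]
  [32, -5, 33, -38, 18, -44] -> [-44, 18, -38, 33, -5, 32] -> [-44, 18, -38, 32] -> [-44, -38, 18, 32]
  probe: [-2, 23, 24, 17] -> [17, 24, 23, -2] -> [24, -2] -> [-2, 24]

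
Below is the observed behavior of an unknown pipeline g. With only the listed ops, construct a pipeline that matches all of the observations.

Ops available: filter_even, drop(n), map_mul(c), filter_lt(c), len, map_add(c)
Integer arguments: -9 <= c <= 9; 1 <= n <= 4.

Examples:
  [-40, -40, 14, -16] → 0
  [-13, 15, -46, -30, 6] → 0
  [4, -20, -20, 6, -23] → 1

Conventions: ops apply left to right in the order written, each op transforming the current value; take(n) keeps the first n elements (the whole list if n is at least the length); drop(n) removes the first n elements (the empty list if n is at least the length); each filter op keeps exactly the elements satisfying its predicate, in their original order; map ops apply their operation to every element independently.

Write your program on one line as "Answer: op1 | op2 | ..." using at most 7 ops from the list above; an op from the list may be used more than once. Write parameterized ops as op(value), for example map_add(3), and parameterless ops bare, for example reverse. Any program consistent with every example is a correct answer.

map_mul(3) | map_mul(7) | map_add(8) | drop(4) | filter_lt(1) | len

Check, running the answer program on each example:
  [-40, -40, 14, -16] -> [-120, -120, 42, -48] -> [-840, -840, 294, -336] -> [-832, -832, 302, -328] -> [] -> [] -> 0
  [-13, 15, -46, -30, 6] -> [-39, 45, -138, -90, 18] -> [-273, 315, -966, -630, 126] -> [-265, 323, -958, -622, 134] -> [134] -> [] -> 0
  [4, -20, -20, 6, -23] -> [12, -60, -60, 18, -69] -> [84, -420, -420, 126, -483] -> [92, -412, -412, 134, -475] -> [-475] -> [-475] -> 1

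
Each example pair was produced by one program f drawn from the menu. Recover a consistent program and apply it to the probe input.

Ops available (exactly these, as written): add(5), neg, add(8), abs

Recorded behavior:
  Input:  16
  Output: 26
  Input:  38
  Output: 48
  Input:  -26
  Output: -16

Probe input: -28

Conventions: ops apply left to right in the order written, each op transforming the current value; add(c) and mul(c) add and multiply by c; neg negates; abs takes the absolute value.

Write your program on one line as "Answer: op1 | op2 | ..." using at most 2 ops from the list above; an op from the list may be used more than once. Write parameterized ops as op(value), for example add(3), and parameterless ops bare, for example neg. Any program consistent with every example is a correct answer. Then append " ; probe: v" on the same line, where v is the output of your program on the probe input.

add(5) | add(5) ; probe: -18

Check, running the answer program on each example:
  16 -> 21 -> 26
  38 -> 43 -> 48
  -26 -> -21 -> -16
  probe: -28 -> -23 -> -18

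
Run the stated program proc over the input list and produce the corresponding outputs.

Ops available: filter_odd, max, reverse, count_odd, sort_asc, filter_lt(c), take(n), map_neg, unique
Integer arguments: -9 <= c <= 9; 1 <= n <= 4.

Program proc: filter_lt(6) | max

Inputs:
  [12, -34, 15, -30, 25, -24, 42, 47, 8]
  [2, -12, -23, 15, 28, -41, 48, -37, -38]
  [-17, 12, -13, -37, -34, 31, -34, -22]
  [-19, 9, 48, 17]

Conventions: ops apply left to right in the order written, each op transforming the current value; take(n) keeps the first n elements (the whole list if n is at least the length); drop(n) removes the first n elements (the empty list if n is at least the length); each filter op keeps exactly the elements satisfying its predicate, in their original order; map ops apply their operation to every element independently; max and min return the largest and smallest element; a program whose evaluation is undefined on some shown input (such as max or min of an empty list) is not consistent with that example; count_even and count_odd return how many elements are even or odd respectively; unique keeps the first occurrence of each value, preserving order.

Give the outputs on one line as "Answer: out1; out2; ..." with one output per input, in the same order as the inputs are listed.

-24; 2; -13; -19

Execution, op by op:
  [12, -34, 15, -30, 25, -24, 42, 47, 8] -> [-34, -30, -24] -> -24
  [2, -12, -23, 15, 28, -41, 48, -37, -38] -> [2, -12, -23, -41, -37, -38] -> 2
  [-17, 12, -13, -37, -34, 31, -34, -22] -> [-17, -13, -37, -34, -34, -22] -> -13
  [-19, 9, 48, 17] -> [-19] -> -19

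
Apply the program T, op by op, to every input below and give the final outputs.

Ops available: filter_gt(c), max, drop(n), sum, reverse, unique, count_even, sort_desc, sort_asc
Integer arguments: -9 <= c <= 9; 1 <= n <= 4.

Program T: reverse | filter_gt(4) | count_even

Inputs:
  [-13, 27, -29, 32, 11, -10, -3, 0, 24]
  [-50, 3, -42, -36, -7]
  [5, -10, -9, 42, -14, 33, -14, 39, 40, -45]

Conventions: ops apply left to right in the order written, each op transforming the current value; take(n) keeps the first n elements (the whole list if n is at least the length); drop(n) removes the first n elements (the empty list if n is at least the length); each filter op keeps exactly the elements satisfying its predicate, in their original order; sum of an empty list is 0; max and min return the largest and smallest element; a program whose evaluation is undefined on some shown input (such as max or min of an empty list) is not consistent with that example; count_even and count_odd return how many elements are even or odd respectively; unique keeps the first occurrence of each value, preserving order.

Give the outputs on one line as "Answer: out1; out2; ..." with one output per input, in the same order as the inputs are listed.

Execution, op by op:
  [-13, 27, -29, 32, 11, -10, -3, 0, 24] -> [24, 0, -3, -10, 11, 32, -29, 27, -13] -> [24, 11, 32, 27] -> 2
  [-50, 3, -42, -36, -7] -> [-7, -36, -42, 3, -50] -> [] -> 0
  [5, -10, -9, 42, -14, 33, -14, 39, 40, -45] -> [-45, 40, 39, -14, 33, -14, 42, -9, -10, 5] -> [40, 39, 33, 42, 5] -> 2

2; 0; 2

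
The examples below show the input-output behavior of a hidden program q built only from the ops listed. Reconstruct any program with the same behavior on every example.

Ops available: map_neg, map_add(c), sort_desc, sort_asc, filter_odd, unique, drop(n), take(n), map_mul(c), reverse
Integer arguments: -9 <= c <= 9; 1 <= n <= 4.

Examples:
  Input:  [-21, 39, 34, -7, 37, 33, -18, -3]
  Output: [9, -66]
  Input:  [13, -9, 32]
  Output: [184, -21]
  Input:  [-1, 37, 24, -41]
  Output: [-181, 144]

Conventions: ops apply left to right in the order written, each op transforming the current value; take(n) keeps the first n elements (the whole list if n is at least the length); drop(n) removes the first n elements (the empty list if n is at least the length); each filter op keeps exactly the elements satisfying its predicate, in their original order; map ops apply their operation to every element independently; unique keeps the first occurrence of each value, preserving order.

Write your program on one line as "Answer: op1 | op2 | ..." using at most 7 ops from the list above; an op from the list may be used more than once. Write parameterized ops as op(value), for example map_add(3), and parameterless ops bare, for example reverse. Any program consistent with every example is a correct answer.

map_neg | map_add(-3) | map_mul(-5) | map_add(9) | reverse | take(2)

Check, running the answer program on each example:
  [-21, 39, 34, -7, 37, 33, -18, -3] -> [21, -39, -34, 7, -37, -33, 18, 3] -> [18, -42, -37, 4, -40, -36, 15, 0] -> [-90, 210, 185, -20, 200, 180, -75, 0] -> [-81, 219, 194, -11, 209, 189, -66, 9] -> [9, -66, 189, 209, -11, 194, 219, -81] -> [9, -66]
  [13, -9, 32] -> [-13, 9, -32] -> [-16, 6, -35] -> [80, -30, 175] -> [89, -21, 184] -> [184, -21, 89] -> [184, -21]
  [-1, 37, 24, -41] -> [1, -37, -24, 41] -> [-2, -40, -27, 38] -> [10, 200, 135, -190] -> [19, 209, 144, -181] -> [-181, 144, 209, 19] -> [-181, 144]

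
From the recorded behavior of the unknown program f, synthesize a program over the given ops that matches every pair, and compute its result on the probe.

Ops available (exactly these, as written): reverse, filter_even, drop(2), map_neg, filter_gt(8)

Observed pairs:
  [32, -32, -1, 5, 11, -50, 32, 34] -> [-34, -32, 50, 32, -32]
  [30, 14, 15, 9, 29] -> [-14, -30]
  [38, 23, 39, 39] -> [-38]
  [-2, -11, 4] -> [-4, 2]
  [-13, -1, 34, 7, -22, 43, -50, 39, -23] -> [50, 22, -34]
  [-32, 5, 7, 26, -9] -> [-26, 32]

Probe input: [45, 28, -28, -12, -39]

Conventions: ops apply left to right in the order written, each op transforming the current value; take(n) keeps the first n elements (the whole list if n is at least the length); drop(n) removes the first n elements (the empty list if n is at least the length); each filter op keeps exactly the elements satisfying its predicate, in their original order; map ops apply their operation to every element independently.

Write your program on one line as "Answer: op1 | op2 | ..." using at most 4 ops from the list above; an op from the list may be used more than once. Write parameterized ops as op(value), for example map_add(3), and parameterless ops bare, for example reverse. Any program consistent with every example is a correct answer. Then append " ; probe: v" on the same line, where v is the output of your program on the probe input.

reverse | map_neg | filter_even ; probe: [12, 28, -28]

Check, running the answer program on each example:
  [32, -32, -1, 5, 11, -50, 32, 34] -> [34, 32, -50, 11, 5, -1, -32, 32] -> [-34, -32, 50, -11, -5, 1, 32, -32] -> [-34, -32, 50, 32, -32]
  [30, 14, 15, 9, 29] -> [29, 9, 15, 14, 30] -> [-29, -9, -15, -14, -30] -> [-14, -30]
  [38, 23, 39, 39] -> [39, 39, 23, 38] -> [-39, -39, -23, -38] -> [-38]
  [-2, -11, 4] -> [4, -11, -2] -> [-4, 11, 2] -> [-4, 2]
  [-13, -1, 34, 7, -22, 43, -50, 39, -23] -> [-23, 39, -50, 43, -22, 7, 34, -1, -13] -> [23, -39, 50, -43, 22, -7, -34, 1, 13] -> [50, 22, -34]
  [-32, 5, 7, 26, -9] -> [-9, 26, 7, 5, -32] -> [9, -26, -7, -5, 32] -> [-26, 32]
  probe: [45, 28, -28, -12, -39] -> [-39, -12, -28, 28, 45] -> [39, 12, 28, -28, -45] -> [12, 28, -28]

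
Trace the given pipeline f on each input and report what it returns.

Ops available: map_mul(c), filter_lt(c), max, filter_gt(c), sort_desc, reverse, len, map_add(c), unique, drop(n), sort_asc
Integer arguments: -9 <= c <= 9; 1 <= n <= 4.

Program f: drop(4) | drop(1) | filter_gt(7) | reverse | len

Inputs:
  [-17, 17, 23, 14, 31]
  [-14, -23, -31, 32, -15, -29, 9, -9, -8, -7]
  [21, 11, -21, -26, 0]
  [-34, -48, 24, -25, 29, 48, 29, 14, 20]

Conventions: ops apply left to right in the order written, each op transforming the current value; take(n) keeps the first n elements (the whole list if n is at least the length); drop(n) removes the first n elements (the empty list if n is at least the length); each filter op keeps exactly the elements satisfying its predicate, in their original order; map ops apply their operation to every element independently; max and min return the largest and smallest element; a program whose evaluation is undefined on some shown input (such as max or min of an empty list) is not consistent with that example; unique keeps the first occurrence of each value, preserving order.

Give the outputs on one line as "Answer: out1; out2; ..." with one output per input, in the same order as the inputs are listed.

Execution, op by op:
  [-17, 17, 23, 14, 31] -> [31] -> [] -> [] -> [] -> 0
  [-14, -23, -31, 32, -15, -29, 9, -9, -8, -7] -> [-15, -29, 9, -9, -8, -7] -> [-29, 9, -9, -8, -7] -> [9] -> [9] -> 1
  [21, 11, -21, -26, 0] -> [0] -> [] -> [] -> [] -> 0
  [-34, -48, 24, -25, 29, 48, 29, 14, 20] -> [29, 48, 29, 14, 20] -> [48, 29, 14, 20] -> [48, 29, 14, 20] -> [20, 14, 29, 48] -> 4

0; 1; 0; 4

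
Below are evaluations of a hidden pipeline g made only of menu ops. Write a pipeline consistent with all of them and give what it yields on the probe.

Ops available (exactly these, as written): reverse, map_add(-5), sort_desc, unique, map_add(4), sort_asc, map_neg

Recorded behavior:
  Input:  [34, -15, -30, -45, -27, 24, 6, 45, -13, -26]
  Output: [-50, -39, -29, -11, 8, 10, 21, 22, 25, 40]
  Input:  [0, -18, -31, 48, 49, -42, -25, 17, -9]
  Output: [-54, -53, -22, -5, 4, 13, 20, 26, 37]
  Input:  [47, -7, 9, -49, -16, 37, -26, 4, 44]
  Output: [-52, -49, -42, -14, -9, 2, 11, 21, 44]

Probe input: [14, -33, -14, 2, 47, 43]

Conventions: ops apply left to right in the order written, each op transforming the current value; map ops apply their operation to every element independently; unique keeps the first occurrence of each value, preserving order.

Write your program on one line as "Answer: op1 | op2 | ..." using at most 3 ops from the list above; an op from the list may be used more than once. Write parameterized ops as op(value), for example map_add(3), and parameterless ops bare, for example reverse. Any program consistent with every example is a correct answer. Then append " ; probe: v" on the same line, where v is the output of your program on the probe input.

map_neg | map_add(-5) | sort_asc ; probe: [-52, -48, -19, -7, 9, 28]

Check, running the answer program on each example:
  [34, -15, -30, -45, -27, 24, 6, 45, -13, -26] -> [-34, 15, 30, 45, 27, -24, -6, -45, 13, 26] -> [-39, 10, 25, 40, 22, -29, -11, -50, 8, 21] -> [-50, -39, -29, -11, 8, 10, 21, 22, 25, 40]
  [0, -18, -31, 48, 49, -42, -25, 17, -9] -> [0, 18, 31, -48, -49, 42, 25, -17, 9] -> [-5, 13, 26, -53, -54, 37, 20, -22, 4] -> [-54, -53, -22, -5, 4, 13, 20, 26, 37]
  [47, -7, 9, -49, -16, 37, -26, 4, 44] -> [-47, 7, -9, 49, 16, -37, 26, -4, -44] -> [-52, 2, -14, 44, 11, -42, 21, -9, -49] -> [-52, -49, -42, -14, -9, 2, 11, 21, 44]
  probe: [14, -33, -14, 2, 47, 43] -> [-14, 33, 14, -2, -47, -43] -> [-19, 28, 9, -7, -52, -48] -> [-52, -48, -19, -7, 9, 28]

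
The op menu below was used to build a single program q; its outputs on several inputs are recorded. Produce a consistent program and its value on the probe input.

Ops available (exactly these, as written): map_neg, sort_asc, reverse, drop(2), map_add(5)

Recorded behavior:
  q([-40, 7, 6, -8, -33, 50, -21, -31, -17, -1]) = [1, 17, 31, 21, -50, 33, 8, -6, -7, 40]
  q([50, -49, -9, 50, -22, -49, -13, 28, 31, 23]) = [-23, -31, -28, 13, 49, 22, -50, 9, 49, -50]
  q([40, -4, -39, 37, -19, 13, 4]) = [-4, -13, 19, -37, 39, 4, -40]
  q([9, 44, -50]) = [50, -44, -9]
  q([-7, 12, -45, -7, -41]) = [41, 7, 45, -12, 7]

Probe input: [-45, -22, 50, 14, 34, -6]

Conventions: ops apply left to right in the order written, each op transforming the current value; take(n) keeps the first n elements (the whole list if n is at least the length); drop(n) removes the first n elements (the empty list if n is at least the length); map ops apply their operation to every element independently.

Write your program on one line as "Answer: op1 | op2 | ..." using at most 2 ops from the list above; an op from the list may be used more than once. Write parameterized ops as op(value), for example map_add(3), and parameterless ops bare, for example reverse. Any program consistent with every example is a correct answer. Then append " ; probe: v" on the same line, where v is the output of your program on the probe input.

map_neg | reverse ; probe: [6, -34, -14, -50, 22, 45]

Check, running the answer program on each example:
  [-40, 7, 6, -8, -33, 50, -21, -31, -17, -1] -> [40, -7, -6, 8, 33, -50, 21, 31, 17, 1] -> [1, 17, 31, 21, -50, 33, 8, -6, -7, 40]
  [50, -49, -9, 50, -22, -49, -13, 28, 31, 23] -> [-50, 49, 9, -50, 22, 49, 13, -28, -31, -23] -> [-23, -31, -28, 13, 49, 22, -50, 9, 49, -50]
  [40, -4, -39, 37, -19, 13, 4] -> [-40, 4, 39, -37, 19, -13, -4] -> [-4, -13, 19, -37, 39, 4, -40]
  [9, 44, -50] -> [-9, -44, 50] -> [50, -44, -9]
  [-7, 12, -45, -7, -41] -> [7, -12, 45, 7, 41] -> [41, 7, 45, -12, 7]
  probe: [-45, -22, 50, 14, 34, -6] -> [45, 22, -50, -14, -34, 6] -> [6, -34, -14, -50, 22, 45]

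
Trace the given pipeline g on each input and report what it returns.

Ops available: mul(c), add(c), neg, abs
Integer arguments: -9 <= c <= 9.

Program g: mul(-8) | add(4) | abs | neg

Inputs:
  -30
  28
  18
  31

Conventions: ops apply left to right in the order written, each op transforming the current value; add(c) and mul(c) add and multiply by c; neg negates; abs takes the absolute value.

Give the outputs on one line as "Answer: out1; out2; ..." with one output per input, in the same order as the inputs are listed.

Execution, op by op:
  -30 -> 240 -> 244 -> 244 -> -244
  28 -> -224 -> -220 -> 220 -> -220
  18 -> -144 -> -140 -> 140 -> -140
  31 -> -248 -> -244 -> 244 -> -244

-244; -220; -140; -244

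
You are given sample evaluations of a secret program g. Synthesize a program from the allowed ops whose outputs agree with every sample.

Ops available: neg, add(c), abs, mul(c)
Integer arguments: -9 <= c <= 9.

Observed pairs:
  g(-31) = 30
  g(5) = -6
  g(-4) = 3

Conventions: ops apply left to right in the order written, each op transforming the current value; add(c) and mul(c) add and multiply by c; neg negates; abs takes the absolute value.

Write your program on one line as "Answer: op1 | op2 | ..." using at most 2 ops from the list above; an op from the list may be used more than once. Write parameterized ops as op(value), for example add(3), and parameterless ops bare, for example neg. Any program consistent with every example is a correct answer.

neg | add(-1)

Check, running the answer program on each example:
  -31 -> 31 -> 30
  5 -> -5 -> -6
  -4 -> 4 -> 3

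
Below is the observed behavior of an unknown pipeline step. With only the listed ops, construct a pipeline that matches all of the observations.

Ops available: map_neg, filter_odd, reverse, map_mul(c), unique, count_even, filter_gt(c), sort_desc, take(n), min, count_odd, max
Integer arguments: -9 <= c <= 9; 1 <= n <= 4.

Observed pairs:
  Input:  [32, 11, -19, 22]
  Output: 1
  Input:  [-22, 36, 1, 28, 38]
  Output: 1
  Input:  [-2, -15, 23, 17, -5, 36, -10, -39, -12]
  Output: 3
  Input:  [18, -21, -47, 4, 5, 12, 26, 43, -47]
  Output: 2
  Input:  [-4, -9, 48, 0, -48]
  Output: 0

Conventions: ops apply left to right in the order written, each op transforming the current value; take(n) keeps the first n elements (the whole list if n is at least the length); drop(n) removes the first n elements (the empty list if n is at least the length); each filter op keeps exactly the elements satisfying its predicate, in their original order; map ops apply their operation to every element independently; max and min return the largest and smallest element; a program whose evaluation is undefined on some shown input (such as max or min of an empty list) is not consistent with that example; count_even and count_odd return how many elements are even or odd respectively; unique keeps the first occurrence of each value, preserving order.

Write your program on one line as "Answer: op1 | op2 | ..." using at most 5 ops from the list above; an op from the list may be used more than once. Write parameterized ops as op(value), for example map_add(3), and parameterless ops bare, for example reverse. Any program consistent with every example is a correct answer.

filter_odd | unique | filter_gt(-9) | count_odd

Check, running the answer program on each example:
  [32, 11, -19, 22] -> [11, -19] -> [11, -19] -> [11] -> 1
  [-22, 36, 1, 28, 38] -> [1] -> [1] -> [1] -> 1
  [-2, -15, 23, 17, -5, 36, -10, -39, -12] -> [-15, 23, 17, -5, -39] -> [-15, 23, 17, -5, -39] -> [23, 17, -5] -> 3
  [18, -21, -47, 4, 5, 12, 26, 43, -47] -> [-21, -47, 5, 43, -47] -> [-21, -47, 5, 43] -> [5, 43] -> 2
  [-4, -9, 48, 0, -48] -> [-9] -> [-9] -> [] -> 0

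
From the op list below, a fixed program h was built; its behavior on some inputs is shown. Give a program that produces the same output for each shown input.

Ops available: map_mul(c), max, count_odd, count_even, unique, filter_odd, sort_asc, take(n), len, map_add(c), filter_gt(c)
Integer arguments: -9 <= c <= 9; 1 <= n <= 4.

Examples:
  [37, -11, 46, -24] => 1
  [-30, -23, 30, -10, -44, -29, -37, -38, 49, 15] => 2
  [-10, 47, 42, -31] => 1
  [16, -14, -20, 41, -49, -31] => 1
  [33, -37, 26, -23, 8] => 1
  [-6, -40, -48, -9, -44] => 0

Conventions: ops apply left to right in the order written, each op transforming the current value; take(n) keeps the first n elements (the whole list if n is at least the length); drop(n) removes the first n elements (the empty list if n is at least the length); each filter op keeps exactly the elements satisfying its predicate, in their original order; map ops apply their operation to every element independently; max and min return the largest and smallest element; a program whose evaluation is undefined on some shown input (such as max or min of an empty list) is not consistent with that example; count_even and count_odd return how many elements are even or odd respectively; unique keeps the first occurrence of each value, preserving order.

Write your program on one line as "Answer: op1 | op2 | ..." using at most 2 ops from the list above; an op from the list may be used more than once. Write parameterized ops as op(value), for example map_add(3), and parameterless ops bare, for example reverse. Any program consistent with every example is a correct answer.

filter_gt(1) | count_odd

Check, running the answer program on each example:
  [37, -11, 46, -24] -> [37, 46] -> 1
  [-30, -23, 30, -10, -44, -29, -37, -38, 49, 15] -> [30, 49, 15] -> 2
  [-10, 47, 42, -31] -> [47, 42] -> 1
  [16, -14, -20, 41, -49, -31] -> [16, 41] -> 1
  [33, -37, 26, -23, 8] -> [33, 26, 8] -> 1
  [-6, -40, -48, -9, -44] -> [] -> 0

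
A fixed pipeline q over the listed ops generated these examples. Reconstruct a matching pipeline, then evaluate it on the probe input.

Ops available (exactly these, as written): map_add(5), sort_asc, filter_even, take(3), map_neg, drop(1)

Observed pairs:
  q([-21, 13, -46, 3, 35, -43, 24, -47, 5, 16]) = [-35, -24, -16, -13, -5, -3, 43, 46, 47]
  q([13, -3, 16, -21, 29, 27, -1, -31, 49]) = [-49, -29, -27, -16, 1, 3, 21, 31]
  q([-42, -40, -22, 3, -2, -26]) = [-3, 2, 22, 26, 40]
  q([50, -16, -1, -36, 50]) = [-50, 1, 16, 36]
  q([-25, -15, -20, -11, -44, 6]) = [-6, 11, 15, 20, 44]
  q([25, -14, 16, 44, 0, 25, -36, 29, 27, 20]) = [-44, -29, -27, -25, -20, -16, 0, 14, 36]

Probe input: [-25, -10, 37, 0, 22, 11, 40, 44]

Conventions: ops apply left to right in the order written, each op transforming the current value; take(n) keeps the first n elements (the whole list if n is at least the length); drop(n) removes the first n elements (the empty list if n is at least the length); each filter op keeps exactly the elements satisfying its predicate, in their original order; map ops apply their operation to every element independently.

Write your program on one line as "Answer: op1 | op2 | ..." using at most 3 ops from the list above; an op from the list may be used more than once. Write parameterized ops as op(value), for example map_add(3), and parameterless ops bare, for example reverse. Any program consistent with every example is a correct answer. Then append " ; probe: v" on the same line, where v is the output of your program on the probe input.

map_neg | drop(1) | sort_asc ; probe: [-44, -40, -37, -22, -11, 0, 10]

Check, running the answer program on each example:
  [-21, 13, -46, 3, 35, -43, 24, -47, 5, 16] -> [21, -13, 46, -3, -35, 43, -24, 47, -5, -16] -> [-13, 46, -3, -35, 43, -24, 47, -5, -16] -> [-35, -24, -16, -13, -5, -3, 43, 46, 47]
  [13, -3, 16, -21, 29, 27, -1, -31, 49] -> [-13, 3, -16, 21, -29, -27, 1, 31, -49] -> [3, -16, 21, -29, -27, 1, 31, -49] -> [-49, -29, -27, -16, 1, 3, 21, 31]
  [-42, -40, -22, 3, -2, -26] -> [42, 40, 22, -3, 2, 26] -> [40, 22, -3, 2, 26] -> [-3, 2, 22, 26, 40]
  [50, -16, -1, -36, 50] -> [-50, 16, 1, 36, -50] -> [16, 1, 36, -50] -> [-50, 1, 16, 36]
  [-25, -15, -20, -11, -44, 6] -> [25, 15, 20, 11, 44, -6] -> [15, 20, 11, 44, -6] -> [-6, 11, 15, 20, 44]
  [25, -14, 16, 44, 0, 25, -36, 29, 27, 20] -> [-25, 14, -16, -44, 0, -25, 36, -29, -27, -20] -> [14, -16, -44, 0, -25, 36, -29, -27, -20] -> [-44, -29, -27, -25, -20, -16, 0, 14, 36]
  probe: [-25, -10, 37, 0, 22, 11, 40, 44] -> [25, 10, -37, 0, -22, -11, -40, -44] -> [10, -37, 0, -22, -11, -40, -44] -> [-44, -40, -37, -22, -11, 0, 10]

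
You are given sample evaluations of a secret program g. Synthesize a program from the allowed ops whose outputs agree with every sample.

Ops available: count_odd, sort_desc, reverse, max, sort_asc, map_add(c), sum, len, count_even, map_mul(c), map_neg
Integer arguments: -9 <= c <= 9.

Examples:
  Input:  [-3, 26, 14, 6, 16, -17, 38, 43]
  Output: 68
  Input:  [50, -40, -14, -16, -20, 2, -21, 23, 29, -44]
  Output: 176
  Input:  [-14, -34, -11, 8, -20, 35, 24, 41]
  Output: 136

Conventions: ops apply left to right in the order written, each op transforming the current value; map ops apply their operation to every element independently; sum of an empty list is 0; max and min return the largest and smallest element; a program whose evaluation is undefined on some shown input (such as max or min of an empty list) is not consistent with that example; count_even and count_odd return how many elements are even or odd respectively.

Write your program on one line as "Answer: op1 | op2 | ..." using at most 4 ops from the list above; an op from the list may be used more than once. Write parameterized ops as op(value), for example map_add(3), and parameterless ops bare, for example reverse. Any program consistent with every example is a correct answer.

map_neg | map_mul(4) | max

Check, running the answer program on each example:
  [-3, 26, 14, 6, 16, -17, 38, 43] -> [3, -26, -14, -6, -16, 17, -38, -43] -> [12, -104, -56, -24, -64, 68, -152, -172] -> 68
  [50, -40, -14, -16, -20, 2, -21, 23, 29, -44] -> [-50, 40, 14, 16, 20, -2, 21, -23, -29, 44] -> [-200, 160, 56, 64, 80, -8, 84, -92, -116, 176] -> 176
  [-14, -34, -11, 8, -20, 35, 24, 41] -> [14, 34, 11, -8, 20, -35, -24, -41] -> [56, 136, 44, -32, 80, -140, -96, -164] -> 136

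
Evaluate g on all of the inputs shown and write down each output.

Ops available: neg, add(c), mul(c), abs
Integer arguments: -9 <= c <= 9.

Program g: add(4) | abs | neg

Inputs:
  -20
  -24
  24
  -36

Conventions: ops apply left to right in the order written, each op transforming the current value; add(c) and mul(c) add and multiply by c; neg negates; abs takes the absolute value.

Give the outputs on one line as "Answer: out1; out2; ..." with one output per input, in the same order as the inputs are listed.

-16; -20; -28; -32

Execution, op by op:
  -20 -> -16 -> 16 -> -16
  -24 -> -20 -> 20 -> -20
  24 -> 28 -> 28 -> -28
  -36 -> -32 -> 32 -> -32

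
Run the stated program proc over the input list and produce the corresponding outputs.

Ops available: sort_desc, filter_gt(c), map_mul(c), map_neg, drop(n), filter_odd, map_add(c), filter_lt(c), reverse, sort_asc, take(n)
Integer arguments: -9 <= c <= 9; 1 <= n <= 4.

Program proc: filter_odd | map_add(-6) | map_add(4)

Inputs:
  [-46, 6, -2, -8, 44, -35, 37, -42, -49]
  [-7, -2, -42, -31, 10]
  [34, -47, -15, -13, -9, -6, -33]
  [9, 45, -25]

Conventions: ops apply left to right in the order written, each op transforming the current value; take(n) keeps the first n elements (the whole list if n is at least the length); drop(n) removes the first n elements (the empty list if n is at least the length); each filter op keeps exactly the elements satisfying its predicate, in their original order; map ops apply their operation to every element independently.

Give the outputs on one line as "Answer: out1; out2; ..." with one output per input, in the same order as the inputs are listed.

[-37, 35, -51]; [-9, -33]; [-49, -17, -15, -11, -35]; [7, 43, -27]

Execution, op by op:
  [-46, 6, -2, -8, 44, -35, 37, -42, -49] -> [-35, 37, -49] -> [-41, 31, -55] -> [-37, 35, -51]
  [-7, -2, -42, -31, 10] -> [-7, -31] -> [-13, -37] -> [-9, -33]
  [34, -47, -15, -13, -9, -6, -33] -> [-47, -15, -13, -9, -33] -> [-53, -21, -19, -15, -39] -> [-49, -17, -15, -11, -35]
  [9, 45, -25] -> [9, 45, -25] -> [3, 39, -31] -> [7, 43, -27]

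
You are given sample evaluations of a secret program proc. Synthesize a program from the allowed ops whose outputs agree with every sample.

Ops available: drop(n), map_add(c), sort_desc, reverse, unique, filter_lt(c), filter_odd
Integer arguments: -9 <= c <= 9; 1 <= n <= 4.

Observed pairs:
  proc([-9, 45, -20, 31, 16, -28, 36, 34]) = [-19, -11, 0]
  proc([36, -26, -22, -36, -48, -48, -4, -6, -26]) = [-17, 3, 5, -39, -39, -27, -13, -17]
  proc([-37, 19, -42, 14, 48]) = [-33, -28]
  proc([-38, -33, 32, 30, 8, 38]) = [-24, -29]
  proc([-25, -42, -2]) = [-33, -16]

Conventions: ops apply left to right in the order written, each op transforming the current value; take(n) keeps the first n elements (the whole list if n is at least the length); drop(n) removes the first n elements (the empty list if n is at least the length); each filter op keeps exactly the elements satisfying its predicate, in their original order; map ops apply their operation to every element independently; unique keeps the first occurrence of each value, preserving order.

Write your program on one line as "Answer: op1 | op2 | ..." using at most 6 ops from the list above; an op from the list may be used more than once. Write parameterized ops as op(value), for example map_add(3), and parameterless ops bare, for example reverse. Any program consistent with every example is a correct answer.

reverse | map_add(9) | reverse | filter_lt(6) | reverse

Check, running the answer program on each example:
  [-9, 45, -20, 31, 16, -28, 36, 34] -> [34, 36, -28, 16, 31, -20, 45, -9] -> [43, 45, -19, 25, 40, -11, 54, 0] -> [0, 54, -11, 40, 25, -19, 45, 43] -> [0, -11, -19] -> [-19, -11, 0]
  [36, -26, -22, -36, -48, -48, -4, -6, -26] -> [-26, -6, -4, -48, -48, -36, -22, -26, 36] -> [-17, 3, 5, -39, -39, -27, -13, -17, 45] -> [45, -17, -13, -27, -39, -39, 5, 3, -17] -> [-17, -13, -27, -39, -39, 5, 3, -17] -> [-17, 3, 5, -39, -39, -27, -13, -17]
  [-37, 19, -42, 14, 48] -> [48, 14, -42, 19, -37] -> [57, 23, -33, 28, -28] -> [-28, 28, -33, 23, 57] -> [-28, -33] -> [-33, -28]
  [-38, -33, 32, 30, 8, 38] -> [38, 8, 30, 32, -33, -38] -> [47, 17, 39, 41, -24, -29] -> [-29, -24, 41, 39, 17, 47] -> [-29, -24] -> [-24, -29]
  [-25, -42, -2] -> [-2, -42, -25] -> [7, -33, -16] -> [-16, -33, 7] -> [-16, -33] -> [-33, -16]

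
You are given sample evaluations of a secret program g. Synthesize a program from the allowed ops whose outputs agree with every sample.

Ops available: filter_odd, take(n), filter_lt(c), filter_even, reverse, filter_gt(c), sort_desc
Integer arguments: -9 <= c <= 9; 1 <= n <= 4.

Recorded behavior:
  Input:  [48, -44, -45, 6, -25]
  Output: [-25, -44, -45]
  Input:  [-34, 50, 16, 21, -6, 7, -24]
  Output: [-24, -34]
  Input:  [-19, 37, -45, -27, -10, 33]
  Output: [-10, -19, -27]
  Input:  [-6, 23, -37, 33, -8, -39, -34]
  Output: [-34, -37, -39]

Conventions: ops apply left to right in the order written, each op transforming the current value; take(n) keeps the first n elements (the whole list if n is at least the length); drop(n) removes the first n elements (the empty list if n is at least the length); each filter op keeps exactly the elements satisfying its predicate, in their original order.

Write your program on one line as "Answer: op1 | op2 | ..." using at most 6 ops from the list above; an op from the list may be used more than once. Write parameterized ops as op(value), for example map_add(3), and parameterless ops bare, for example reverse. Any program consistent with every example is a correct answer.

reverse | sort_desc | filter_lt(1) | filter_lt(-9) | take(3)

Check, running the answer program on each example:
  [48, -44, -45, 6, -25] -> [-25, 6, -45, -44, 48] -> [48, 6, -25, -44, -45] -> [-25, -44, -45] -> [-25, -44, -45] -> [-25, -44, -45]
  [-34, 50, 16, 21, -6, 7, -24] -> [-24, 7, -6, 21, 16, 50, -34] -> [50, 21, 16, 7, -6, -24, -34] -> [-6, -24, -34] -> [-24, -34] -> [-24, -34]
  [-19, 37, -45, -27, -10, 33] -> [33, -10, -27, -45, 37, -19] -> [37, 33, -10, -19, -27, -45] -> [-10, -19, -27, -45] -> [-10, -19, -27, -45] -> [-10, -19, -27]
  [-6, 23, -37, 33, -8, -39, -34] -> [-34, -39, -8, 33, -37, 23, -6] -> [33, 23, -6, -8, -34, -37, -39] -> [-6, -8, -34, -37, -39] -> [-34, -37, -39] -> [-34, -37, -39]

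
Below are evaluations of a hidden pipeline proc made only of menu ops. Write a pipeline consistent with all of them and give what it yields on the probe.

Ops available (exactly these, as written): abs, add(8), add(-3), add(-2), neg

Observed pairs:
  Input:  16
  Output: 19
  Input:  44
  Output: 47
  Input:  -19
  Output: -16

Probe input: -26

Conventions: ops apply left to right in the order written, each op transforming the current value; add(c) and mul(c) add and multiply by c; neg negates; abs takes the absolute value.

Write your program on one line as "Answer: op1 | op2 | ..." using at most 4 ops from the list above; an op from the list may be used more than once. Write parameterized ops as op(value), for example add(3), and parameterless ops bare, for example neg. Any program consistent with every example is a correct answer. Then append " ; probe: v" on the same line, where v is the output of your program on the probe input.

neg | add(-3) | neg ; probe: -23

Check, running the answer program on each example:
  16 -> -16 -> -19 -> 19
  44 -> -44 -> -47 -> 47
  -19 -> 19 -> 16 -> -16
  probe: -26 -> 26 -> 23 -> -23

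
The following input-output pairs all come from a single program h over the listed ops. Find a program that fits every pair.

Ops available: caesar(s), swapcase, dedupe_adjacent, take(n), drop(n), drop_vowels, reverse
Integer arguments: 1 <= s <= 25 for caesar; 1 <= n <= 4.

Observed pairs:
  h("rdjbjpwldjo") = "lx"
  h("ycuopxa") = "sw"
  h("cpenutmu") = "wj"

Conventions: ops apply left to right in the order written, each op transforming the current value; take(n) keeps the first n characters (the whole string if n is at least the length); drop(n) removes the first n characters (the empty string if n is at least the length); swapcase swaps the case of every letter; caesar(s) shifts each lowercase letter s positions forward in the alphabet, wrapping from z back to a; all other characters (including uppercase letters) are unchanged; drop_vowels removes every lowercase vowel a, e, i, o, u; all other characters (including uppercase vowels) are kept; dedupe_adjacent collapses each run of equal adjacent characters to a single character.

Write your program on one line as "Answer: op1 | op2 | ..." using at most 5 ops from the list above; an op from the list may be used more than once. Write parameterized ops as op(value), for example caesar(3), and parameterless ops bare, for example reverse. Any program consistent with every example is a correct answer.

drop_vowels | swapcase | take(2) | swapcase | caesar(20)

Check, running the answer program on each example:
  "rdjbjpwldjo" -> "rdjbjpwldj" -> "RDJBJPWLDJ" -> "RD" -> "rd" -> "lx"
  "ycuopxa" -> "ycpx" -> "YCPX" -> "YC" -> "yc" -> "sw"
  "cpenutmu" -> "cpntm" -> "CPNTM" -> "CP" -> "cp" -> "wj"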